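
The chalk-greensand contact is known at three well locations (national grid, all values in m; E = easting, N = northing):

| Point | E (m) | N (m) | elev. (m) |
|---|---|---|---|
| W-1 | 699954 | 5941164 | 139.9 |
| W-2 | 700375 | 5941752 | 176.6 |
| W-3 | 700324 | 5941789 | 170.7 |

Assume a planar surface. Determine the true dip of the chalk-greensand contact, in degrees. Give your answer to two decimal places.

6.10°

Let the plane be z = a·E + b·N + c.
W-2−W-1: 421a + 588b = 36.7;  W-3−W-1: 370a + 625b = 30.8.
Solving gives a = 0.10594, b = −0.01344.
Gradient magnitude |∇z| = √(a² + b²) = √(0.01122 + 0.00018) = 0.10679.
True dip = arctan(0.10679) = 6.10°, dipping toward W (azimuth ≈ 277°).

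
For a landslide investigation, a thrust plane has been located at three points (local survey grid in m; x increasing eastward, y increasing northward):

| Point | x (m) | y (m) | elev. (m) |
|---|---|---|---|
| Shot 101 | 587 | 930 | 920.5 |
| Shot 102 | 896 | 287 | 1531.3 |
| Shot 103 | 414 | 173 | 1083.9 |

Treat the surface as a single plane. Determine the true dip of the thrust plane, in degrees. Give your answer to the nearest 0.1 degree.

48.5°

Let the plane be z = a·x + b·y + c.
Shot 102−Shot 101: 309a − 643b = 610.8;  Shot 103−Shot 101: −173a − 757b = 163.4.
Solving gives a = 1.03522, b = −0.45244.
Gradient magnitude |∇z| = √(a² + b²) = √(1.07169 + 0.20470) = 1.12977.
True dip = arctan(1.12977) = 48.5°, dipping toward WNW (azimuth ≈ 294°).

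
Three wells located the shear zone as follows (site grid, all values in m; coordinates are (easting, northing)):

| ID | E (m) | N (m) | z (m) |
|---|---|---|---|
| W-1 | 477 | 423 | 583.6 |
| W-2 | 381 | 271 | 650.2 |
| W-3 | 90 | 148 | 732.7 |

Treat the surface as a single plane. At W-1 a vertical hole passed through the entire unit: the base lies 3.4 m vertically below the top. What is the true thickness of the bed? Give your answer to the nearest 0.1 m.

Two edge vectors: W-1→W-2 = (-96, -152, 66.6), W-1→W-3 = (-387, -275, 149.1).
Normal n = (W-1→W-2) × (W-1→W-3) = (-4348.2, -11460.6, -32424).
So ∂z/∂E = −n_x/n_z = −0.13410 and ∂z/∂N = −n_y/n_z = −0.35346.
|∇z| = √(a²+b²) = 0.37805, so dip δ = arctan(0.37805) = 20.71°.
True thickness = vertical thickness × cos δ = 3.4 × cos 20.71° = 3.2 m.

3.2 m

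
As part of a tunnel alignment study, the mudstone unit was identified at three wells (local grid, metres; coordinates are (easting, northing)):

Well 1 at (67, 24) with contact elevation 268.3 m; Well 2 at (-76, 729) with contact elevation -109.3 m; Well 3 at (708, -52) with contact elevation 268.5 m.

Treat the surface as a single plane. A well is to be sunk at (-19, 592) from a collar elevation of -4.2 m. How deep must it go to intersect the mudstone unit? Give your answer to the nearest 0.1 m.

Let the plane be z = a·E + b·N + c.
Well 2−Well 1: −143a + 705b = −377.6;  Well 3−Well 1: 641a − 76b = 0.2.
Solving gives a = −0.06475, b = −0.54874.
Then c = 268.3 − a·67 − b·24 = 285.81.
At (-19, 592): z_contact = 1.23 − 324.85 + 285.81 = -37.81 m.
Depth below ground = -4.2 − (-37.81) = 33.6 m.

33.6 m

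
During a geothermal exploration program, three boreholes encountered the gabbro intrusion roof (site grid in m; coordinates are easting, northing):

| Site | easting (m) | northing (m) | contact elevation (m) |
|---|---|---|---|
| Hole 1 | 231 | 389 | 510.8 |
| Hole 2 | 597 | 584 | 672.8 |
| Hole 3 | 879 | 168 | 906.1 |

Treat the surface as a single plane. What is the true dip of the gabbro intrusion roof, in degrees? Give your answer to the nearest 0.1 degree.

30.0°

Two edge vectors: Hole 1→Hole 2 = (366, 195, 162), Hole 1→Hole 3 = (648, -221, 395.3).
Normal n = (Hole 1→Hole 2) × (Hole 1→Hole 3) = (112885.5, -39703.8, -207246).
So ∂z/∂easting = −n_x/n_z = 0.54469 and ∂z/∂northing = −n_y/n_z = −0.19158.
Gradient magnitude |∇z| = √(a² + b²) = √(0.29669 + 0.03670) = 0.57740.
True dip = arctan(0.57740) = 30.0°, dipping toward WNW (azimuth ≈ 289°).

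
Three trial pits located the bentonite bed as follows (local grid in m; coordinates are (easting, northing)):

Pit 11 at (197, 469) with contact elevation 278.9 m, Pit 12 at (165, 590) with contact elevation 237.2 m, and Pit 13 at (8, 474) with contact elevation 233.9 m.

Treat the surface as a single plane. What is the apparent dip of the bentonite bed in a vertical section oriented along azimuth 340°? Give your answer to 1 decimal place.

19.1°

Let the plane be z = a·E + b·N + c.
Pit 12−Pit 11: −32a + 121b = −41.7;  Pit 13−Pit 11: −189a + 5b = −45.
Solving gives a = 0.23059, b = −0.28365.
Unit vector along 340° is (sin 340°, cos 340°) = (-0.3420, 0.9397).
Slope in that direction = a·(-0.3420) + b·(0.9397) = −0.34541.
Apparent dip = arctan|0.34541| = 19.1° (true dip is 20.1°, so apparent ≤ true as expected).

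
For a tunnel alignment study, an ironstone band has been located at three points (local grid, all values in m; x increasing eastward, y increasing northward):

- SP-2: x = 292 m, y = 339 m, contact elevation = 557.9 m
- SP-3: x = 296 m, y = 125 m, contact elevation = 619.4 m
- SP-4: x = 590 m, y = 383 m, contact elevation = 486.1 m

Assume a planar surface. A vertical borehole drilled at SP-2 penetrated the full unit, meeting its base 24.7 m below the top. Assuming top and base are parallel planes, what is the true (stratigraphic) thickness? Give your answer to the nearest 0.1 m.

Two edge vectors: SP-2→SP-3 = (4, -214, 61.5), SP-2→SP-4 = (298, 44, -71.8).
Normal n = (SP-2→SP-3) × (SP-2→SP-4) = (12659.2, 18614.2, 63948).
So ∂z/∂x = −n_x/n_z = −0.19796 and ∂z/∂y = −n_y/n_z = −0.29108.
|∇z| = √(a²+b²) = 0.35202, so dip δ = arctan(0.35202) = 19.39°.
True thickness = vertical thickness × cos δ = 24.7 × cos 19.39° = 23.3 m.

23.3 m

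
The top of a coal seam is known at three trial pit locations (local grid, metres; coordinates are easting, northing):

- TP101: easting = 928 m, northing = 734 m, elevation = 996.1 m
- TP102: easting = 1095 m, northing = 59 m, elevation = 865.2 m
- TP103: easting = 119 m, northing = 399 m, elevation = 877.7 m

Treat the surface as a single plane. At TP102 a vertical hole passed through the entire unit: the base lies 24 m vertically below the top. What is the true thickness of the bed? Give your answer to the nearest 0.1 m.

23.5 m

Let the plane be z = a·easting + b·northing + c.
TP102−TP101: 167a − 675b = −130.9;  TP103−TP101: −809a − 335b = −118.4.
Solving gives a = 0.05991, b = 0.20875.
|∇z| = √(a²+b²) = 0.21718, so dip δ = arctan(0.21718) = 12.25°.
True thickness = vertical thickness × cos δ = 24 × cos 12.25° = 23.5 m.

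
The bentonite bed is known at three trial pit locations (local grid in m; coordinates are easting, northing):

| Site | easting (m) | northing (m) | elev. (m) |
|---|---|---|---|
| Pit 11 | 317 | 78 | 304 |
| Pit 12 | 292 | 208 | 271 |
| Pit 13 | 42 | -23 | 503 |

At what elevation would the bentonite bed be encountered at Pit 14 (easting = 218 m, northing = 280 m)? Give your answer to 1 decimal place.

288.1 m

Let the plane be z = a·easting + b·northing + c.
Pit 12−Pit 11: −25a + 130b = −33;  Pit 13−Pit 11: −275a − 101b = 199.
Solving gives a = −0.58882, b = −0.36708.
Then c = 304 − a·317 − b·78 = 519.29.
At (218, 280): z = −128.4 − 102.8 + 519.29 = 288.1 m.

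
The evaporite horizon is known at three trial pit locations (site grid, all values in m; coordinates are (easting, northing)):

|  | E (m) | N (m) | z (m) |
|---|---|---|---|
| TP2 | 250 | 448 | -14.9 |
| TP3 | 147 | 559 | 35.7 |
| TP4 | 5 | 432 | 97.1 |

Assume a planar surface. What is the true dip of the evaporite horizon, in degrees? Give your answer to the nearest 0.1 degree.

24.7°

Two edge vectors: TP2→TP3 = (-103, 111, 50.6), TP2→TP4 = (-245, -16, 112).
Normal n = (TP2→TP3) × (TP2→TP4) = (13241.6, -861, 28843).
So ∂z/∂E = −n_x/n_z = −0.45909 and ∂z/∂N = −n_y/n_z = 0.02985.
Gradient magnitude |∇z| = √(a² + b²) = √(0.21077 + 0.00089) = 0.46006.
True dip = arctan(0.46006) = 24.7°, dipping toward E (azimuth ≈ 094°).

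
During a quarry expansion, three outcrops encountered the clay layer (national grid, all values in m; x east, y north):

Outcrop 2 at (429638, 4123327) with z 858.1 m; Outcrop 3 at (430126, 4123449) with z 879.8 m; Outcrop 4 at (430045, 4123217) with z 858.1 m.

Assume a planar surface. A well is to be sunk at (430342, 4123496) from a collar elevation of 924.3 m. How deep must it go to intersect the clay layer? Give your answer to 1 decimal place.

35.5 m

Two edge vectors: Outcrop 2→Outcrop 3 = (488, 122, 21.7), Outcrop 2→Outcrop 4 = (407, -110, 0).
Normal n = (Outcrop 2→Outcrop 3) × (Outcrop 2→Outcrop 4) = (2387, 8831.9, -103334).
So ∂z/∂x = −n_x/n_z = 0.023099851 and ∂z/∂y = −n_y/n_z = 0.085469449.
Intercept c from Outcrop 2: 858.1 − 9924.57 − 352418.49 = −361484.96.
At (430342, 4123496): z_contact = 9940.84 + 352432.93 − 361484.96 = 888.81 m.
Depth below ground = 924.3 − 888.81 = 35.5 m.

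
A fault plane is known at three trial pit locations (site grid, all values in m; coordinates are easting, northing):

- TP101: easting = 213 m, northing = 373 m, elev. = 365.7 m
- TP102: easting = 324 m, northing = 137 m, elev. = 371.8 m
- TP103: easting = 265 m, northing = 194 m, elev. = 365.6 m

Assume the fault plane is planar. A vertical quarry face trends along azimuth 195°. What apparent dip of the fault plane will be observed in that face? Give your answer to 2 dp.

4.56°

Two edge vectors: TP101→TP102 = (111, -236, 6.1), TP101→TP103 = (52, -179, -0.1).
Normal n = (TP101→TP102) × (TP101→TP103) = (1115.5, 328.3, -7597).
So ∂z/∂easting = −n_x/n_z = 0.14683 and ∂z/∂northing = −n_y/n_z = 0.04321.
Unit vector along 195° is (sin 195°, cos 195°) = (-0.2588, -0.9659).
Slope in that direction = a·(-0.2588) + b·(-0.9659) = −0.07975.
Apparent dip = arctan|0.07975| = 4.56° (true dip is 8.7°, so apparent ≤ true as expected).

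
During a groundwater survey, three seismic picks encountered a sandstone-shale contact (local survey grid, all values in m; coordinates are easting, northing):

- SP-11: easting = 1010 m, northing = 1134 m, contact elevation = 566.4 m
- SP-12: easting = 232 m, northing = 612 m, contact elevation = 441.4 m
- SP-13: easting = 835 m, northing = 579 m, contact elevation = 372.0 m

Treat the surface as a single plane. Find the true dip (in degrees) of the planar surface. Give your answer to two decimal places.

Two edge vectors: SP-11→SP-12 = (-778, -522, -125), SP-11→SP-13 = (-175, -555, -194.4).
Normal n = (SP-11→SP-12) × (SP-11→SP-13) = (32101.8, -129368.2, 340440).
So ∂z/∂easting = −n_x/n_z = −0.09430 and ∂z/∂northing = −n_y/n_z = 0.38000.
Gradient magnitude |∇z| = √(a² + b²) = √(0.00889 + 0.14440) = 0.39153.
True dip = arctan(0.39153) = 21.38°, dipping toward SSE (azimuth ≈ 166°).

21.38°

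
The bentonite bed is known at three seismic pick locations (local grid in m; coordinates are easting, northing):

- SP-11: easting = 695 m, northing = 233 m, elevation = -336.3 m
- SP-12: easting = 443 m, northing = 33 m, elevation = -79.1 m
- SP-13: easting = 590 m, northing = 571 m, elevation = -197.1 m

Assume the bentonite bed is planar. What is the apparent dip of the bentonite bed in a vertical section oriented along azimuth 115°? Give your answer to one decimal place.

45.3°

Let the plane be z = a·easting + b·northing + c.
SP-12−SP-11: −252a − 200b = 257.2;  SP-13−SP-11: −105a + 338b = 139.2.
Solving gives a = −1.08097, b = 0.07603.
Unit vector along 115° is (sin 115°, cos 115°) = (0.9063, -0.4226).
Slope in that direction = a·(0.9063) + b·(-0.4226) = −1.01183.
Apparent dip = arctan|1.01183| = 45.3° (true dip is 47.3°, so apparent ≤ true as expected).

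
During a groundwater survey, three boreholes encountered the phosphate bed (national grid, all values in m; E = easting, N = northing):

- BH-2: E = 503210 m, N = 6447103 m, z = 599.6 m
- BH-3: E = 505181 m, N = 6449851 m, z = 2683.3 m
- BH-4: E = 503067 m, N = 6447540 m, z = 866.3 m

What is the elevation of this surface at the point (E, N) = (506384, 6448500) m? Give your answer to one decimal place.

Two edge vectors: BH-2→BH-3 = (1971, 2748, 2083.7), BH-2→BH-4 = (-143, 437, 266.7).
Normal n = (BH-2→BH-3) × (BH-2→BH-4) = (-177685.3, -823634.8, 1254291).
So ∂z/∂E = −n_x/n_z = 0.141661943 and ∂z/∂N = −n_y/n_z = 0.656653679.
Intercept c from BH-2: 599.6 − 71285.71 − 4233513.91 = −4304200.01.
At (506384, 6448500): z = 71735.3 + 4234431.3 − 4304200.01 = 1966.6 m.

1966.6 m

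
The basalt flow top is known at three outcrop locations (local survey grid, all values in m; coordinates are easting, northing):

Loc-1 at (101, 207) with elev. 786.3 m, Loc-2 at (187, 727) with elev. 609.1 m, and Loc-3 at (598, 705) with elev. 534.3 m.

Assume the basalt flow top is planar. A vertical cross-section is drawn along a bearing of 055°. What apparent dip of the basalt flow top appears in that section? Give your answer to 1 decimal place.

Two edge vectors: Loc-1→Loc-2 = (86, 520, -177.2), Loc-1→Loc-3 = (497, 498, -252).
Normal n = (Loc-1→Loc-2) × (Loc-1→Loc-3) = (-42794.4, -66396.4, -215612).
So ∂z/∂easting = −n_x/n_z = −0.19848 and ∂z/∂northing = −n_y/n_z = −0.30794.
Unit vector along 055° is (sin 55°, cos 55°) = (0.8192, 0.5736).
Slope in that direction = a·(0.8192) + b·(0.5736) = −0.33921.
Apparent dip = arctan|0.33921| = 18.7° (true dip is 20.1°, so apparent ≤ true as expected).

18.7°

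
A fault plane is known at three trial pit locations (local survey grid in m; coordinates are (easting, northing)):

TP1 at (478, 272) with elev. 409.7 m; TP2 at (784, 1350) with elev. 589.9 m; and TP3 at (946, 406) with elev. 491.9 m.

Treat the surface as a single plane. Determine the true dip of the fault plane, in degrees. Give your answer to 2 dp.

Let the plane be z = a·E + b·N + c.
TP2−TP1: 306a + 1078b = 180.2;  TP3−TP1: 468a + 134b = 82.2.
Solving gives a = 0.13908, b = 0.12768.
Gradient magnitude |∇z| = √(a² + b²) = √(0.01934 + 0.01630) = 0.18880.
True dip = arctan(0.18880) = 10.69°, dipping toward SW (azimuth ≈ 227°).

10.69°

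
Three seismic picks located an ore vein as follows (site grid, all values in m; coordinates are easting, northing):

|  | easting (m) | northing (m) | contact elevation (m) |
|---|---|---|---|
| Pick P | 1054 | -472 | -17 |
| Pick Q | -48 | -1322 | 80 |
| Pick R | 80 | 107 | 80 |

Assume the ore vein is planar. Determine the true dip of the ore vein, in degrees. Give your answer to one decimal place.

5.4°

Let the plane be z = a·easting + b·northing + c.
Pick Q−Pick P: −1102a − 850b = 97;  Pick R−Pick P: −974a + 579b = 97.
Solving gives a = −0.09455, b = 0.00847.
Gradient magnitude |∇z| = √(a² + b²) = √(0.00894 + 0.00007) = 0.09493.
True dip = arctan(0.09493) = 5.4°, dipping toward E (azimuth ≈ 095°).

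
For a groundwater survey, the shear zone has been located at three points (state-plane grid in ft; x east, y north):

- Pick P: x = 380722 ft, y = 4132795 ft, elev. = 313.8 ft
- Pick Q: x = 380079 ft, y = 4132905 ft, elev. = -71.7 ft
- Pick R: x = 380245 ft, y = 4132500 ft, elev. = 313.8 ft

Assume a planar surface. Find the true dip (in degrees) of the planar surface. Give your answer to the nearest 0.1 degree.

Let the plane be z = a·x + b·y + c.
Pick Q−Pick P: −643a + 110b = −385.5;  Pick R−Pick P: −477a − 295b = 0.
Solving gives a = 0.46963, b = −0.75936.
Gradient magnitude |∇z| = √(a² + b²) = √(0.22055 + 0.57663) = 0.89285.
True dip = arctan(0.89285) = 41.8°, dipping toward NNW (azimuth ≈ 328°).

41.8°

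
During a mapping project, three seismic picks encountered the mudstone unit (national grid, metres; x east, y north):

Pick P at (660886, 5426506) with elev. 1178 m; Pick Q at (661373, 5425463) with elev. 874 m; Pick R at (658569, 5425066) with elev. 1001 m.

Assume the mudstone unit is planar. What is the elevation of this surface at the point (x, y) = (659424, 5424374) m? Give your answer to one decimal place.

Two edge vectors: Pick P→Pick Q = (487, -1043, -304), Pick P→Pick R = (-2317, -1440, -177).
Normal n = (Pick P→Pick Q) × (Pick P→Pick R) = (-253149, 790567, -3117911).
So ∂z/∂x = −n_x/n_z = −0.081191862 and ∂z/∂y = −n_y/n_z = 0.253556628.
Intercept c from Pick P: 1178 + 53658.56 − 1375926.56 = −1321090.00.
At (659424, 5424374): z = −53539.9 + 1375386.0 − 1321090.00 = 756.1 m.

756.1 m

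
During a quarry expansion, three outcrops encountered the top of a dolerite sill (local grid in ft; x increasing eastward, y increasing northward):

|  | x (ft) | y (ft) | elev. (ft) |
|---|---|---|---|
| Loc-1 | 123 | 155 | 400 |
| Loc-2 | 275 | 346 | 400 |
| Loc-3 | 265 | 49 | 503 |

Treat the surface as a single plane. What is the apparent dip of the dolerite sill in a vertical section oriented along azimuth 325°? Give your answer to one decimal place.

Two edge vectors: Loc-1→Loc-2 = (152, 191, 0), Loc-1→Loc-3 = (142, -106, 103).
Normal n = (Loc-1→Loc-2) × (Loc-1→Loc-3) = (19673, -15656, -43234).
So ∂z/∂x = −n_x/n_z = 0.45504 and ∂z/∂y = −n_y/n_z = −0.36212.
Unit vector along 325° is (sin 325°, cos 325°) = (-0.5736, 0.8192).
Slope in that direction = a·(-0.5736) + b·(0.8192) = −0.55763.
Apparent dip = arctan|0.55763| = 29.1° (true dip is 30.2°, so apparent ≤ true as expected).

29.1°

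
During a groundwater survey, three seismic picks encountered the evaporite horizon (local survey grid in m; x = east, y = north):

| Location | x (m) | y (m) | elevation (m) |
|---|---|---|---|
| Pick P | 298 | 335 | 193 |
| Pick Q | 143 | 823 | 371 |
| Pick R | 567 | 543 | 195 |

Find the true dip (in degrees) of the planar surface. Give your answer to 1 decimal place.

Two edge vectors: Pick P→Pick Q = (-155, 488, 178), Pick P→Pick R = (269, 208, 2).
Normal n = (Pick P→Pick Q) × (Pick P→Pick R) = (-36048, 48192, -163512).
So ∂z/∂x = −n_x/n_z = −0.22046 and ∂z/∂y = −n_y/n_z = 0.29473.
Gradient magnitude |∇z| = √(a² + b²) = √(0.04860 + 0.08687) = 0.36806.
True dip = arctan(0.36806) = 20.2°, dipping toward SE (azimuth ≈ 143°).

20.2°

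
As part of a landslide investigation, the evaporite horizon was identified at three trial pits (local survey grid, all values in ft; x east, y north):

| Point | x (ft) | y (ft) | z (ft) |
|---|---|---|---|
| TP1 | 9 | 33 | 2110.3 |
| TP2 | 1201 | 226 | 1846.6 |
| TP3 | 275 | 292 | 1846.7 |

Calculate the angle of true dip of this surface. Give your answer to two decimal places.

43.55°

Let the plane be z = a·x + b·y + c.
TP2−TP1: 1192a + 193b = −263.7;  TP3−TP1: 266a + 259b = −263.6.
Solving gives a = −0.06769, b = −0.94824.
Gradient magnitude |∇z| = √(a² + b²) = √(0.00458 + 0.89916) = 0.95065.
True dip = arctan(0.95065) = 43.55°, dipping toward N (azimuth ≈ 004°).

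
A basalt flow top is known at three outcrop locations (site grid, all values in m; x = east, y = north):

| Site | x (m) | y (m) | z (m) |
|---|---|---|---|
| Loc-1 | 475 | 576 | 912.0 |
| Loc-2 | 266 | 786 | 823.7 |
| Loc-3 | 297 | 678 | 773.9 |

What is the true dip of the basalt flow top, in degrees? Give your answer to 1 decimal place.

56.1°

Let the plane be z = a·x + b·y + c.
Loc-2−Loc-1: −209a + 210b = −88.3;  Loc-3−Loc-1: −178a + 102b = −138.1.
Solving gives a = 1.24483, b = 0.81842.
Gradient magnitude |∇z| = √(a² + b²) = √(1.54959 + 0.66982) = 1.48977.
True dip = arctan(1.48977) = 56.1°, dipping toward WSW (azimuth ≈ 237°).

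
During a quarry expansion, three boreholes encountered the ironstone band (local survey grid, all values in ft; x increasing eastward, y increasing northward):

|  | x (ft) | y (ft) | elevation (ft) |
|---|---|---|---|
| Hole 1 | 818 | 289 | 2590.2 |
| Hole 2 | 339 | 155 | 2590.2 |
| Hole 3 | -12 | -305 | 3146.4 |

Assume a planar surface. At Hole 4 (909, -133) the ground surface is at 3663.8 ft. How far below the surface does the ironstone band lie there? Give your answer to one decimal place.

385.7 ft

Let the plane be z = a·x + b·y + c.
Hole 2−Hole 1: −479a − 134b = 0;  Hole 3−Hole 1: −830a − 594b = 556.2.
Solving gives a = 0.43005, b = −1.53728.
Then c = 2590.2 − a·818 − b·289 = 2682.69.
At (909, -133): z_contact = 390.92 + 204.46 + 2682.69 = 3278.07 ft.
Depth below ground = 3663.8 − 3278.07 = 385.7 ft.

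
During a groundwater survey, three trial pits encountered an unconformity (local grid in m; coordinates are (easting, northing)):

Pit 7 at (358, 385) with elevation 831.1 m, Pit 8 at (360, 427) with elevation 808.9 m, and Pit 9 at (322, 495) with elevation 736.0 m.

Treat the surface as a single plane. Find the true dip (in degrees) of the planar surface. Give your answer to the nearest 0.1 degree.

46.7°

Two edge vectors: Pit 7→Pit 8 = (2, 42, -22.2), Pit 7→Pit 9 = (-36, 110, -95.1).
Normal n = (Pit 7→Pit 8) × (Pit 7→Pit 9) = (-1552.2, 989.4, 1732).
So ∂z/∂E = −n_x/n_z = 0.89619 and ∂z/∂N = −n_y/n_z = −0.57125.
Gradient magnitude |∇z| = √(a² + b²) = √(0.80316 + 0.32632) = 1.06277.
True dip = arctan(1.06277) = 46.7°, dipping toward WNW (azimuth ≈ 303°).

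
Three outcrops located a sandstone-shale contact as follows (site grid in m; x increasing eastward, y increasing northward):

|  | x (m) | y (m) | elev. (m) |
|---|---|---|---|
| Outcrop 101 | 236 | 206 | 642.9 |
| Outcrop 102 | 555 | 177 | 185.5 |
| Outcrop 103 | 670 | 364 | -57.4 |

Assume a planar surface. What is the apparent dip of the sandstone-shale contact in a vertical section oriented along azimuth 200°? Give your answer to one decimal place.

Let the plane be z = a·x + b·y + c.
Outcrop 102−Outcrop 101: 319a − 29b = −457.4;  Outcrop 103−Outcrop 101: 434a + 158b = −700.3.
Solving gives a = −1.46977, b = −0.39506.
Unit vector along 200° is (sin 200°, cos 200°) = (-0.3420, -0.9397).
Slope in that direction = a·(-0.3420) + b·(-0.9397) = 0.87393.
Apparent dip = arctan|0.87393| = 41.2° (true dip is 56.7°, so apparent ≤ true as expected).

41.2°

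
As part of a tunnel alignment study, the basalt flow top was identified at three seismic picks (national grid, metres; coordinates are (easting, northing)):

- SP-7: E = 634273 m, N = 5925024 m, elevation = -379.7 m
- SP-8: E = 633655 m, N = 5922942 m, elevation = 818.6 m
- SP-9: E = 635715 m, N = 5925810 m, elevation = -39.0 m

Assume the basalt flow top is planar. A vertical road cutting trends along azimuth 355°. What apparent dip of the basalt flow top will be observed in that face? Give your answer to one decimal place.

39.5°

Two edge vectors: SP-7→SP-8 = (-618, -2082, 1198.3), SP-7→SP-9 = (1442, 786, 340.7).
Normal n = (SP-7→SP-8) × (SP-7→SP-9) = (-1651201.2, 1938501.2, 2516496).
So ∂z/∂E = −n_x/n_z = 0.65615 and ∂z/∂N = −n_y/n_z = −0.77032.
Unit vector along 355° is (sin 355°, cos 355°) = (-0.0872, 0.9962).
Slope in that direction = a·(-0.0872) + b·(0.9962) = −0.82457.
Apparent dip = arctan|0.82457| = 39.5° (true dip is 45.3°, so apparent ≤ true as expected).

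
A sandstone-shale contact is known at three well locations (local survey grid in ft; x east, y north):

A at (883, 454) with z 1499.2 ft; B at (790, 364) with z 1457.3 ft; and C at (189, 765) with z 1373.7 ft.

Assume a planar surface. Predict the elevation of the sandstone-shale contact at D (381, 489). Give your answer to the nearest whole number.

1372 ft

Let the plane be z = a·x + b·y + c.
B−A: −93a − 90b = −41.9;  C−A: −694a + 311b = −125.5.
Solving gives a = 0.26620, b = 0.19049.
Then c = 1499.2 − a·883 − b·454 = 1177.67.
At (381, 489): z = 101.4 + 93.1 + 1177.67 = 1372.2 ft.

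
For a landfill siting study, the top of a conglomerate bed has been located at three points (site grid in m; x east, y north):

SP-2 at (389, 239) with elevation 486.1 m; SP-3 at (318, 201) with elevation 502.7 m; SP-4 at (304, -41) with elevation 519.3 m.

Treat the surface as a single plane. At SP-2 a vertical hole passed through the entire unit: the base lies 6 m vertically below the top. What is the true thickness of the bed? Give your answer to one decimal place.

Two edge vectors: SP-2→SP-3 = (-71, -38, 16.6), SP-2→SP-4 = (-85, -280, 33.2).
Normal n = (SP-2→SP-3) × (SP-2→SP-4) = (3386.4, 946.2, 16650).
So ∂z/∂x = −n_x/n_z = −0.20339 and ∂z/∂y = −n_y/n_z = −0.05683.
|∇z| = √(a²+b²) = 0.21118, so dip δ = arctan(0.21118) = 11.92°.
True thickness = vertical thickness × cos δ = 6 × cos 11.92° = 5.9 m.

5.9 m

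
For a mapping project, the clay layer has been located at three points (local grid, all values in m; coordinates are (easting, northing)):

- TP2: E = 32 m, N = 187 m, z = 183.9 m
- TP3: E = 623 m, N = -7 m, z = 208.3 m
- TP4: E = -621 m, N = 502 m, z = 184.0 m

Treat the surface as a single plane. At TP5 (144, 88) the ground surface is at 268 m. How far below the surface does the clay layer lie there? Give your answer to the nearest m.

Let the plane be z = a·E + b·N + c.
TP3−TP2: 591a − 194b = 24.4;  TP4−TP2: −653a + 315b = 0.1.
Solving gives a = 0.12954, b = 0.26885.
Then c = 183.9 − a·32 − b·187 = 129.48.
At (144, 88): z_contact = 18.7 + 23.7 + 129.48 = 171.8 m.
Depth below ground = 268 − 171.8 = 96 m.

96 m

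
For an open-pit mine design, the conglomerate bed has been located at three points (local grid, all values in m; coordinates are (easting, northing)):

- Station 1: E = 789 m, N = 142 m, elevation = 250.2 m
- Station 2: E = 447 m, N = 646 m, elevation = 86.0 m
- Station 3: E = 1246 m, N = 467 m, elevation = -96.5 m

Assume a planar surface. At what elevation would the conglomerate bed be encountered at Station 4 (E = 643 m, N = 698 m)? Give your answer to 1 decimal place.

Two edge vectors: Station 1→Station 2 = (-342, 504, -164.2), Station 1→Station 3 = (457, 325, -346.7).
Normal n = (Station 1→Station 2) × (Station 1→Station 3) = (-121371.8, -193610.8, -341478).
So ∂z/∂E = −n_x/n_z = −0.355431 and ∂z/∂N = −n_y/n_z = −0.566979.
Intercept c from Station 1: 250.2 + 280.43 + 80.51 = 611.15.
At (643, 698): z = −228.5 − 395.8 + 611.15 = -13.1 m.

-13.1 m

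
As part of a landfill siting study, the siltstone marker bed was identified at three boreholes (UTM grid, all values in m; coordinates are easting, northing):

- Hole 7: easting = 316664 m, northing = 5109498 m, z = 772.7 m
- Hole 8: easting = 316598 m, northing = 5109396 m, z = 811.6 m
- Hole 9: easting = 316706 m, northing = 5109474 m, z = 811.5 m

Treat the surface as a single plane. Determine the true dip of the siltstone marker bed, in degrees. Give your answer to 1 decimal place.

41.4°

Let the plane be z = a·easting + b·northing + c.
Hole 8−Hole 7: −66a − 102b = 38.9;  Hole 9−Hole 7: 42a − 24b = 38.8.
Solving gives a = 0.51534, b = −0.71483.
Gradient magnitude |∇z| = √(a² + b²) = √(0.26557 + 0.51098) = 0.88122.
True dip = arctan(0.88122) = 41.4°, dipping toward NW (azimuth ≈ 324°).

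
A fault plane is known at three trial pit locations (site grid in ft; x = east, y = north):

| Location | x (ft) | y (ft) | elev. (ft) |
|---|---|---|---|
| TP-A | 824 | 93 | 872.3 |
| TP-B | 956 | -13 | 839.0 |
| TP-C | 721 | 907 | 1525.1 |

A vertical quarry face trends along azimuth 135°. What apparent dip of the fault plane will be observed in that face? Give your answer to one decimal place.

16.6°

Two edge vectors: TP-A→TP-B = (132, -106, -33.3), TP-A→TP-C = (-103, 814, 652.8).
Normal n = (TP-A→TP-B) × (TP-A→TP-C) = (-42090.6, -82739.7, 96530).
So ∂z/∂x = −n_x/n_z = 0.43604 and ∂z/∂y = −n_y/n_z = 0.85714.
Unit vector along 135° is (sin 135°, cos 135°) = (0.7071, -0.7071).
Slope in that direction = a·(0.7071) + b·(-0.7071) = −0.29776.
Apparent dip = arctan|0.29776| = 16.6° (true dip is 43.9°, so apparent ≤ true as expected).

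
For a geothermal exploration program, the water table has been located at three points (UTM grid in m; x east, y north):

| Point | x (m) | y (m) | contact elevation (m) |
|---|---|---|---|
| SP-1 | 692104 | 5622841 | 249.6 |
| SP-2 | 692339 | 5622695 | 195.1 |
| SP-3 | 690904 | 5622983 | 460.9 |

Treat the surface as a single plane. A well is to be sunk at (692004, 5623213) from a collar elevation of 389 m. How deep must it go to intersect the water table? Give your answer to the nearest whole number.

Two edge vectors: SP-1→SP-2 = (235, -146, -54.5), SP-1→SP-3 = (-1200, 142, 211.3).
Normal n = (SP-1→SP-2) × (SP-1→SP-3) = (-23110.8, 15744.5, -141830).
So ∂z/∂x = −n_x/n_z = −0.16294719 and ∂z/∂y = −n_y/n_z = 0.11100966.
Intercept c from SP-1: 249.6 + 112776.40 − 624189.66 = −511163.66.
At (692004, 5623213): z_contact = −112760.1 + 624231.0 − 511163.66 = 307.2 m.
Depth below ground = 389 − 307.2 = 82 m.

82 m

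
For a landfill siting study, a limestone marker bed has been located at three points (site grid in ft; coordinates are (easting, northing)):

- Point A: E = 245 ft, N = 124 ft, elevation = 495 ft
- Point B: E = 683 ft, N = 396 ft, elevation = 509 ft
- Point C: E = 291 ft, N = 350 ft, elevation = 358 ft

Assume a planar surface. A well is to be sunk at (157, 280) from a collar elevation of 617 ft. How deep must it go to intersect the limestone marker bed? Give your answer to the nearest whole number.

273 ft

Let the plane be z = a·E + b·N + c.
Point B−Point A: 438a + 272b = 14;  Point C−Point A: 46a + 226b = −137.
Solving gives a = 0.46751, b = −0.70135.
Then c = 495 − a·245 − b·124 = 467.43.
At (157, 280): z_contact = 73.4 − 196.4 + 467.43 = 344.4 ft.
Depth below ground = 617 − 344.4 = 273 ft.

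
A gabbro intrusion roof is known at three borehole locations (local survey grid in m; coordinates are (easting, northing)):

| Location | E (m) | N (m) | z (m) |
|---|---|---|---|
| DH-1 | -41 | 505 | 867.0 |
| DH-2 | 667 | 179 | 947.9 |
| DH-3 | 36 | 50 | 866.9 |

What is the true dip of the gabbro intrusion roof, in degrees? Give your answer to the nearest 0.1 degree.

Two edge vectors: DH-1→DH-2 = (708, -326, 80.9), DH-1→DH-3 = (77, -455, -0.1).
Normal n = (DH-1→DH-2) × (DH-1→DH-3) = (36842.1, 6300.1, -297038).
So ∂z/∂E = −n_x/n_z = 0.12403 and ∂z/∂N = −n_y/n_z = 0.02121.
Gradient magnitude |∇z| = √(a² + b²) = √(0.01538 + 0.00045) = 0.12583.
True dip = arctan(0.12583) = 7.2°, dipping toward W (azimuth ≈ 260°).

7.2°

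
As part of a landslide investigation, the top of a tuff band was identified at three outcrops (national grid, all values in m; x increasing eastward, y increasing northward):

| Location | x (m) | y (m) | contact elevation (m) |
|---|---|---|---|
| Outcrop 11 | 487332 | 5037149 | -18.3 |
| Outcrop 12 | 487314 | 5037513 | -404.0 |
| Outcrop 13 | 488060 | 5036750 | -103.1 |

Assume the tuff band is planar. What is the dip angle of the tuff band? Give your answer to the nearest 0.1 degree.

Let the plane be z = a·x + b·y + c.
Outcrop 12−Outcrop 11: −18a + 364b = −385.7;  Outcrop 13−Outcrop 11: 728a − 399b = −84.8.
Solving gives a = −0.71666, b = −1.09505.
Gradient magnitude |∇z| = √(a² + b²) = √(0.51360 + 1.19914) = 1.30872.
True dip = arctan(1.30872) = 52.6°, dipping toward NNE (azimuth ≈ 033°).

52.6°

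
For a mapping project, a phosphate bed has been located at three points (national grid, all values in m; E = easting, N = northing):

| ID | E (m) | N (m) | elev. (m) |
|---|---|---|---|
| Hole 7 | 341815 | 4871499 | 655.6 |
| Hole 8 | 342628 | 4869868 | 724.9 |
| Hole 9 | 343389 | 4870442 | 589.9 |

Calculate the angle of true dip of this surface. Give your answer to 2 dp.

Let the plane be z = a·E + b·N + c.
Hole 8−Hole 7: 813a − 1631b = 69.3;  Hole 9−Hole 7: 1574a − 1057b = −65.7.
Solving gives a = −0.10563, b = −0.09514.
Gradient magnitude |∇z| = √(a² + b²) = √(0.01116 + 0.00905) = 0.14217.
True dip = arctan(0.14217) = 8.09°, dipping toward NE (azimuth ≈ 048°).

8.09°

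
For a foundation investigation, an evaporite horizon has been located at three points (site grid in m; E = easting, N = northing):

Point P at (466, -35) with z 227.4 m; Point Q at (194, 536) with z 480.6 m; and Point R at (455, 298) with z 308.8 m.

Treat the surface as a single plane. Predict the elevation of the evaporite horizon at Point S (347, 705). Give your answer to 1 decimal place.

Two edge vectors: Point P→Point Q = (-272, 571, 253.2), Point P→Point R = (-11, 333, 81.4).
Normal n = (Point P→Point Q) × (Point P→Point R) = (-37836.2, 19355.6, -84295).
So ∂z/∂E = −n_x/n_z = −0.44885 and ∂z/∂N = −n_y/n_z = 0.22962.
Intercept c from Point P: 227.4 + 209.17 + 8.04 = 444.60.
At (347, 705): z = −155.8 + 161.9 + 444.60 = 450.7 m.

450.7 m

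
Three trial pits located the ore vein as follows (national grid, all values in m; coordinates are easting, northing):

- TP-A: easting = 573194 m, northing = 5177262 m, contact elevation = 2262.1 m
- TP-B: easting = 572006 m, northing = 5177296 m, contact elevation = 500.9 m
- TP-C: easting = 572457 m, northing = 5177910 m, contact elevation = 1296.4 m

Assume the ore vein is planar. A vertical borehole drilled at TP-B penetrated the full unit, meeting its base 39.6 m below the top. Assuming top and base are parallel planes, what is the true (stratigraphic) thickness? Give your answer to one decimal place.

21.9 m

Let the plane be z = a·easting + b·northing + c.
TP-B−TP-A: −1188a + 34b = −1761.2;  TP-C−TP-A: −737a + 648b = −965.7.
Solving gives a = 1.48828, b = 0.20242.
|∇z| = √(a²+b²) = 1.50199, so dip δ = arctan(1.50199) = 56.34°.
True thickness = vertical thickness × cos δ = 39.6 × cos 56.34° = 21.9 m.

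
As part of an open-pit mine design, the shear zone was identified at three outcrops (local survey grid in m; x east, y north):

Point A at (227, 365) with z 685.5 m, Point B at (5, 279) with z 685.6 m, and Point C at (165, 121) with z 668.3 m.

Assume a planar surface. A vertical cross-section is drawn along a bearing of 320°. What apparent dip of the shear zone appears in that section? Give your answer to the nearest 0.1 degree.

Let the plane be z = a·x + b·y + c.
Point B−Point A: −222a − 86b = 0.1;  Point C−Point A: −62a − 244b = −17.2.
Solving gives a = −0.03079, b = 0.07832.
Unit vector along 320° is (sin 320°, cos 320°) = (-0.6428, 0.7660).
Slope in that direction = a·(-0.6428) + b·(0.7660) = 0.07978.
Apparent dip = arctan|0.07978| = 4.6° (true dip is 4.8°, so apparent ≤ true as expected).

4.6°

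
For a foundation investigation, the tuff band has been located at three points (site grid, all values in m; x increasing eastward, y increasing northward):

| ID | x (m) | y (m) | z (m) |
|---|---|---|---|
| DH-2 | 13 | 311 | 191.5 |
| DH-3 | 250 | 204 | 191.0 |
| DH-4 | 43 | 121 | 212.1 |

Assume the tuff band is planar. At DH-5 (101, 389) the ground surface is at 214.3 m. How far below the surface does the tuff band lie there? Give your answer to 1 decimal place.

Two edge vectors: DH-2→DH-3 = (237, -107, -0.5), DH-2→DH-4 = (30, -190, 20.6).
Normal n = (DH-2→DH-3) × (DH-2→DH-4) = (-2299.2, -4897.2, -41820).
So ∂z/∂x = −n_x/n_z = −0.05498 and ∂z/∂y = −n_y/n_z = −0.11710.
Intercept c from DH-2: 191.5 + 0.71 + 36.42 = 228.63.
At (101, 389): z_contact = −5.55 − 45.55 + 228.63 = 177.53 m.
Depth below ground = 214.3 − 177.53 = 36.8 m.

36.8 m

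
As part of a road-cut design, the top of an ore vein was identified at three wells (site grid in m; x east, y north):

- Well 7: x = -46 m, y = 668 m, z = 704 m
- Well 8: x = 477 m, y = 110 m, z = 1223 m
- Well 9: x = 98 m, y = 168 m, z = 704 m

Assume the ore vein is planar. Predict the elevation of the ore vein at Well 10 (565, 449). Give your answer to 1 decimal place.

1488.9 m

Let the plane be z = a·x + b·y + c.
Well 8−Well 7: 523a − 558b = 519;  Well 9−Well 7: 144a − 500b = 0.
Solving gives a = 1.43253, b = 0.41257.
Then c = 704 − a·-46 − b·668 = 494.30.
At (565, 449): z = 809.4 + 185.2 + 494.30 = 1488.9 m.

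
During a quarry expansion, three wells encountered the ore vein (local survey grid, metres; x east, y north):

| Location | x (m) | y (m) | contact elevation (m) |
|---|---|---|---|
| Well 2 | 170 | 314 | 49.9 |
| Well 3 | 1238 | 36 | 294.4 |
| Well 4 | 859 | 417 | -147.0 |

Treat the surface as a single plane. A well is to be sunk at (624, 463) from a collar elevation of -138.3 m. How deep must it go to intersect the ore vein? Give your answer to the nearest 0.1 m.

Let the plane be z = a·x + b·y + c.
Well 3−Well 2: 1068a − 278b = 244.5;  Well 4−Well 2: 689a + 103b = −196.9.
Solving gives a = −0.098011, b = −1.256026.
Then c = 49.9 − a·170 − b·314 = 460.95.
At (624, 463): z_contact = −61.16 − 581.54 + 460.95 = -181.74 m.
Depth below ground = -138.3 − (-181.74) = 43.4 m.

43.4 m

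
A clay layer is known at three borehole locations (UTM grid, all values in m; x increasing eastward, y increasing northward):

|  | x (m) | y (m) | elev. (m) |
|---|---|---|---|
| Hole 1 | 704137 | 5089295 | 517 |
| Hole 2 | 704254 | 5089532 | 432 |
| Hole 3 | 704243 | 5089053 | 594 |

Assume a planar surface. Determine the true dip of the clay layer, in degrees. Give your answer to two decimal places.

Let the plane be z = a·x + b·y + c.
Hole 2−Hole 1: 117a + 237b = −85;  Hole 3−Hole 1: 106a − 242b = 77.
Solving gives a = −0.04344, b = −0.33721.
Gradient magnitude |∇z| = √(a² + b²) = √(0.00189 + 0.11371) = 0.33999.
True dip = arctan(0.33999) = 18.78°, dipping toward N (azimuth ≈ 007°).

18.78°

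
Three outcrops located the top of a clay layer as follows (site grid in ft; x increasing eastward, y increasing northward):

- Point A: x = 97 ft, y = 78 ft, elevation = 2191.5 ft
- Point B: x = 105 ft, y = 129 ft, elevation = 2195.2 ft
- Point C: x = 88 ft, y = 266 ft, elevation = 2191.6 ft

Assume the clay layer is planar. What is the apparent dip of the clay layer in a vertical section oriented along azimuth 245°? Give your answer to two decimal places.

18.06°

Two edge vectors: Point A→Point B = (8, 51, 3.7), Point A→Point C = (-9, 188, 0.1).
Normal n = (Point A→Point B) × (Point A→Point C) = (-690.5, -34.1, 1963).
So ∂z/∂x = −n_x/n_z = 0.35176 and ∂z/∂y = −n_y/n_z = 0.01737.
Unit vector along 245° is (sin 245°, cos 245°) = (-0.9063, -0.4226).
Slope in that direction = a·(-0.9063) + b·(-0.4226) = −0.32614.
Apparent dip = arctan|0.32614| = 18.06° (true dip is 19.4°, so apparent ≤ true as expected).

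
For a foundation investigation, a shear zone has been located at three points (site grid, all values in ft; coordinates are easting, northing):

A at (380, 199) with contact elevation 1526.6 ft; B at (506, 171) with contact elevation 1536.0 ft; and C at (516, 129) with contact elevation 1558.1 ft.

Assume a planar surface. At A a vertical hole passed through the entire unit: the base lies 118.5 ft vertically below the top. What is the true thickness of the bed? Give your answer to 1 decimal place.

104.3 ft

Let the plane be z = a·easting + b·northing + c.
B−A: 126a − 28b = 9.4;  C−A: 136a − 70b = 31.5.
Solving gives a = −0.04469, b = −0.53683.
|∇z| = √(a²+b²) = 0.53869, so dip δ = arctan(0.53869) = 28.31°.
True thickness = vertical thickness × cos δ = 118.5 × cos 28.31° = 104.3 ft.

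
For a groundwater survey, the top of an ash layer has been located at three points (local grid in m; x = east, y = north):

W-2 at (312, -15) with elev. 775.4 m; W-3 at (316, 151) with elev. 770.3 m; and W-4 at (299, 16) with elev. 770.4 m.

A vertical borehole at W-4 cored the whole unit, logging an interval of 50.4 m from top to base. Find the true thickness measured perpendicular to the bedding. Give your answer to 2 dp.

48.32 m

Let the plane be z = a·x + b·y + c.
W-3−W-2: 4a + 166b = −5.1;  W-4−W-2: −13a + 31b = −5.
Solving gives a = 0.29443, b = −0.03782.
|∇z| = √(a²+b²) = 0.29685, so dip δ = arctan(0.29685) = 16.53°.
True thickness = vertical thickness × cos δ = 50.4 × cos 16.53° = 48.32 m.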